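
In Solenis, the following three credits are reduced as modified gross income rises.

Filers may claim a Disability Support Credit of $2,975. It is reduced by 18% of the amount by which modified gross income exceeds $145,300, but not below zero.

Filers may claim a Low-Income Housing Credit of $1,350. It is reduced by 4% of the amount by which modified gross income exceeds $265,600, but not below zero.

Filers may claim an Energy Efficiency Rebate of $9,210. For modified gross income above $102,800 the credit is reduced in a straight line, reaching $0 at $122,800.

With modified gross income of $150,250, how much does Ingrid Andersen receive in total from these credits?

Disability Support Credit: 18% of the $4,950 excess over $145,300 is $891; credit = $2,975 − $891 = $2,084.
Low-Income Housing Credit: $150,250 is at or below the $265,600 threshold, so the full $1,350 applies.
Energy Efficiency Rebate: $150,250 is at or above $122,800, so the credit is $0.
Total: $2,084 + $1,350 + $0 = $3,434.

$3,434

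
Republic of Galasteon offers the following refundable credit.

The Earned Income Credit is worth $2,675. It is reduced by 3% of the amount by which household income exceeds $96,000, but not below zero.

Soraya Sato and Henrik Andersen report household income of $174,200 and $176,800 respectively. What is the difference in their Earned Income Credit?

$78

Soraya ($174,200): Earned Income Credit: 3% of the $78,200 excess over $96,000 is $2,346; credit = $2,675 − $2,346 = $329.
Henrik ($176,800): Earned Income Credit: 3% of the $80,800 excess over $96,000 is $2,424; credit = $2,675 − $2,424 = $251.
Difference: |$329 − $251| = $78.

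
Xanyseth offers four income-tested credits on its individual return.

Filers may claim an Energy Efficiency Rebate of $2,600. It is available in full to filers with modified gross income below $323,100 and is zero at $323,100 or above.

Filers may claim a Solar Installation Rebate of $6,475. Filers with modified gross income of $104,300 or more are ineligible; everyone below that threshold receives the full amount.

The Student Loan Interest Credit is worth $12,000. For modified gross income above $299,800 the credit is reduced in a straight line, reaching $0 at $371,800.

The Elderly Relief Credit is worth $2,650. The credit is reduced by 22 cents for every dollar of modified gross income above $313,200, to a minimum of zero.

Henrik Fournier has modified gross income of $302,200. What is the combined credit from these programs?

Energy Efficiency Rebate: $302,200 is below the $323,100 cutoff, so the full $2,600 applies.
Solar Installation Rebate: $302,200 meets or exceeds the $104,300 cutoff, so the credit is $0.
Student Loan Interest Credit: $302,200 is $2,400 into a $72,000 phase-out range, leaving 69,600/72,000 of the credit: $12,000 × 69,600/72,000 = $11,600.
Elderly Relief Credit: $302,200 is at or below the $313,200 threshold, so the full $2,650 applies.
Total: $2,600 + $0 + $11,600 + $2,650 = $16,850.

$16,850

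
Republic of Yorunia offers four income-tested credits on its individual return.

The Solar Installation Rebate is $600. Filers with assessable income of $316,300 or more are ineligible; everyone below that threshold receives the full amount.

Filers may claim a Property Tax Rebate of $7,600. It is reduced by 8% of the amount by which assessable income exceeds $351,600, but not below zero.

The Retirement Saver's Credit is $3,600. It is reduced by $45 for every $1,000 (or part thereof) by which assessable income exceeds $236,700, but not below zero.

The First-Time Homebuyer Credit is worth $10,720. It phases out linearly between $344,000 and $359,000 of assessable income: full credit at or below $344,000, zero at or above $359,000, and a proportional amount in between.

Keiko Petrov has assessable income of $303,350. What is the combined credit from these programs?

$19,505

Solar Installation Rebate: $303,350 is below the $316,300 cutoff, so the full $600 applies.
Property Tax Rebate: $303,350 is at or below the $351,600 threshold, so the full $7,600 applies.
Retirement Saver's Credit: income exceeds $236,700 by $66,650, which is 67 full-or-partial $1,000 increments; reduction = 67 × $45 = $3,015, leaving $585.
First-Time Homebuyer Credit: $303,350 is at or below the $344,000 threshold, so the full $10,720 applies.
Total: $600 + $7,600 + $585 + $10,720 = $19,505.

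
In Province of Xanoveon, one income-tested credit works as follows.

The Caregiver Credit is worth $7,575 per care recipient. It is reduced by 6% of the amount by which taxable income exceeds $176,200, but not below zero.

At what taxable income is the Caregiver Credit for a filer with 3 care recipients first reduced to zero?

$554,950

Full credit = 3 × $7,575 = $22,725.
The credit falls by 6% of each dollar above $176,200, so it reaches zero when the excess is $22,725 / 6% = $378,750: income = $176,200 + $378,750 = $554,950.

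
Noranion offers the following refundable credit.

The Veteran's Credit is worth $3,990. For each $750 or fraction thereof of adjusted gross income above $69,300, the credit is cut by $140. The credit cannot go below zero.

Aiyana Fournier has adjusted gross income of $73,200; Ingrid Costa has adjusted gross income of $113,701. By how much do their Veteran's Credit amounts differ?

Aiyana ($73,200): Veteran's Credit: income exceeds $69,300 by $3,900, which is 6 full-or-partial $750 increments; reduction = 6 × $140 = $840, leaving $3,150.
Ingrid ($113,701): Veteran's Credit: income exceeds $69,300 by $44,401 → 60 increments × $140 = $8,400 ≥ base, so the credit is $0.
Difference: |$3,150 − $0| = $3,150.

$3,150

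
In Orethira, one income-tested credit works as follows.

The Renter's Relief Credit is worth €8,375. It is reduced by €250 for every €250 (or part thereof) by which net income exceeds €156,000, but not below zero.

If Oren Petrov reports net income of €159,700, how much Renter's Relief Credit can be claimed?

Renter's Relief Credit: income exceeds €156,000 by €3,700, which is 15 full-or-partial €250 increments; reduction = 15 × €250 = €3,750, leaving €4,625.

€4,625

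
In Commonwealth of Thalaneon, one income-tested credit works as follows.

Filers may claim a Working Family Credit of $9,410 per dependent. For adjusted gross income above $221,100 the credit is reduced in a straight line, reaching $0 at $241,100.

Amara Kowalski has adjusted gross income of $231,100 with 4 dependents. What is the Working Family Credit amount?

Working Family Credit: base = 4 × $9,410 = $37,640. $231,100 is $10,000 into a $20,000 phase-out range, leaving 10,000/20,000 of the credit: $37,640 × 10,000/20,000 = $18,820.

$18,820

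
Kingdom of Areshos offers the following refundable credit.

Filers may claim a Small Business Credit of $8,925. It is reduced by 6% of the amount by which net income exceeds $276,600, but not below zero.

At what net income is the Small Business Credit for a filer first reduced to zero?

$425,350

The credit falls by 6% of each dollar above $276,600, so it reaches zero when the excess is $8,925 / 6% = $148,750: income = $276,600 + $148,750 = $425,350.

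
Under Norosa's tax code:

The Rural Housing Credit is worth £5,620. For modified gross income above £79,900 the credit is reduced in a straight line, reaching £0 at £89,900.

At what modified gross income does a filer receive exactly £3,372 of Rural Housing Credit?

£3,372 is 3,372/5,620 of the full £5,620, so 2,248/5,620 of the £10,000 range has been used: income = £79,900 + £10,000 × 2,248/5,620 = £83,900.

£83,900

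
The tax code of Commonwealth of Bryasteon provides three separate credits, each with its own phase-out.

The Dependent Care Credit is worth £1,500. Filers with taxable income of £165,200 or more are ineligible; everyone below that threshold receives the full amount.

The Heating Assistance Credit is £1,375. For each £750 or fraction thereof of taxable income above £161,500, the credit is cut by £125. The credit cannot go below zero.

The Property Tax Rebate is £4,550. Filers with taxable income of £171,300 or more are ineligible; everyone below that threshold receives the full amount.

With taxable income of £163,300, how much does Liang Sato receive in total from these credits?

£7,050

Dependent Care Credit: £163,300 is below the £165,200 cutoff, so the full £1,500 applies.
Heating Assistance Credit: income exceeds £161,500 by £1,800, which is 3 full-or-partial £750 increments; reduction = 3 × £125 = £375, leaving £1,000.
Property Tax Rebate: £163,300 is below the £171,300 cutoff, so the full £4,550 applies.
Total: £1,500 + £1,000 + £4,550 = £7,050.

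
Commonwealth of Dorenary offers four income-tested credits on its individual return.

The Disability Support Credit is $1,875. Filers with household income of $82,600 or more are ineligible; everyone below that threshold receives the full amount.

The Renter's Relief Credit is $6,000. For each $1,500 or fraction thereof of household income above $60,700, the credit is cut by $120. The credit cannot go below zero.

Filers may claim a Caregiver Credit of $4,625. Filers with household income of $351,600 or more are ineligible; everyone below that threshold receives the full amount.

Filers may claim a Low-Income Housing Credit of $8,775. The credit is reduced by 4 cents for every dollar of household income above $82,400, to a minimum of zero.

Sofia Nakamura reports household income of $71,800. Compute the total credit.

Disability Support Credit: $71,800 is below the $82,600 cutoff, so the full $1,875 applies.
Renter's Relief Credit: income exceeds $60,700 by $11,100, which is 8 full-or-partial $1,500 increments; reduction = 8 × $120 = $960, leaving $5,040.
Caregiver Credit: $71,800 is below the $351,600 cutoff, so the full $4,625 applies.
Low-Income Housing Credit: $71,800 is at or below the $82,400 threshold, so the full $8,775 applies.
Total: $1,875 + $5,040 + $4,625 + $8,775 = $20,315.

$20,315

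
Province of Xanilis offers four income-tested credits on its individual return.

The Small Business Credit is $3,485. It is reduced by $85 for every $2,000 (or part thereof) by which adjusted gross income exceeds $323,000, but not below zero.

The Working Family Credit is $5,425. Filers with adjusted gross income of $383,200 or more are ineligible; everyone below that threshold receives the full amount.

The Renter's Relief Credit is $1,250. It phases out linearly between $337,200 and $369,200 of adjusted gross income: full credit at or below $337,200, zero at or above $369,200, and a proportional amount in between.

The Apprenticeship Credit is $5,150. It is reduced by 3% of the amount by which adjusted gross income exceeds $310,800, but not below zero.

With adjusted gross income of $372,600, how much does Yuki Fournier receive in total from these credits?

$10,081

Small Business Credit: income exceeds $323,000 by $49,600, which is 25 full-or-partial $2,000 increments; reduction = 25 × $85 = $2,125, leaving $1,360.
Working Family Credit: $372,600 is below the $383,200 cutoff, so the full $5,425 applies.
Renter's Relief Credit: $372,600 is at or above $369,200, so the credit is $0.
Apprenticeship Credit: 3% of the $61,800 excess over $310,800 is $1,854; credit = $5,150 − $1,854 = $3,296.
Total: $1,360 + $5,425 + $0 + $3,296 = $10,081.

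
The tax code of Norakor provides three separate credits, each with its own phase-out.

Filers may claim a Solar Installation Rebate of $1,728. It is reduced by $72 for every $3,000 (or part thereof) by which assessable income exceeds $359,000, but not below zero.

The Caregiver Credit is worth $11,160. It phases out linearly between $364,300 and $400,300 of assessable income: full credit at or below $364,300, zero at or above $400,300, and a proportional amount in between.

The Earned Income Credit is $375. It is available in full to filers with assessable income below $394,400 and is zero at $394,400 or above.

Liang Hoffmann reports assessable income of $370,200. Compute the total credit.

Solar Installation Rebate: income exceeds $359,000 by $11,200, which is 4 full-or-partial $3,000 increments; reduction = 4 × $72 = $288, leaving $1,440.
Caregiver Credit: $370,200 is $5,900 into a $36,000 phase-out range, leaving 30,100/36,000 of the credit: $11,160 × 30,100/36,000 = $9,331.
Earned Income Credit: $370,200 is below the $394,400 cutoff, so the full $375 applies.
Total: $1,440 + $9,331 + $375 = $11,146.

$11,146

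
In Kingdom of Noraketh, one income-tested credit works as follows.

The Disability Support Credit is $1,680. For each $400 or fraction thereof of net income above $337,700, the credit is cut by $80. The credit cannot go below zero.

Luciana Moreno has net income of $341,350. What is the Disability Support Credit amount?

$880

Disability Support Credit: income exceeds $337,700 by $3,650, which is 10 full-or-partial $400 increments; reduction = 10 × $80 = $800, leaving $880.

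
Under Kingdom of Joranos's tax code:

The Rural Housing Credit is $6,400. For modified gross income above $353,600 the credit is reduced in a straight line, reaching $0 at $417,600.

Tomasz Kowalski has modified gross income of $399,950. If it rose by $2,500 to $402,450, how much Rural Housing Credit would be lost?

At $399,950 — $399,950 is $46,350 into a $64,000 phase-out range, leaving 17,650/64,000 of the credit: $6,400 × 17,650/64,000 = $1,765.
At $402,450 — $402,450 is $48,850 into a $64,000 phase-out range, leaving 15,150/64,000 of the credit: $6,400 × 15,150/64,000 = $1,515.
Lost: $1,765 − $1,515 = $250.

$250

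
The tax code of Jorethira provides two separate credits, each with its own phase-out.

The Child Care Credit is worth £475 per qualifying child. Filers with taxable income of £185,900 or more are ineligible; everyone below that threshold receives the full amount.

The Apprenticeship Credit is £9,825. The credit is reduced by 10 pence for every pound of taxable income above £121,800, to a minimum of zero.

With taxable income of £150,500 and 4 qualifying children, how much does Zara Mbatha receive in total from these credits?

Child Care Credit: base = 4 × £475 = £1,900. £150,500 is below the £185,900 cutoff, so the full £1,900 applies.
Apprenticeship Credit: 10% of the £28,700 excess over £121,800 is £2,870; credit = £9,825 − £2,870 = £6,955.
Total: £1,900 + £6,955 = £8,855.

£8,855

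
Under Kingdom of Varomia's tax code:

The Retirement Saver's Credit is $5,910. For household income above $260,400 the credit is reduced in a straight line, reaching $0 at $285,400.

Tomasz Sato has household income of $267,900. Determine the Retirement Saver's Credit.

Retirement Saver's Credit: $267,900 is $7,500 into a $25,000 phase-out range, leaving 17,500/25,000 of the credit: $5,910 × 17,500/25,000 = $4,137.

$4,137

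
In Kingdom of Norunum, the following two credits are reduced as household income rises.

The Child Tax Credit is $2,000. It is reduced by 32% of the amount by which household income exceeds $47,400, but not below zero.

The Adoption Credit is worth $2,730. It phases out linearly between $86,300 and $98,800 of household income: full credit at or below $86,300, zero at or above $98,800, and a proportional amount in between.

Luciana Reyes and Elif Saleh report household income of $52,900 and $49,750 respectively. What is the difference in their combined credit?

Luciana ($52,900): Child Tax Credit: 32% of the $5,500 excess over $47,400 is $1,760; credit = $2,000 − $1,760 = $240. Adoption Credit: $52,900 is at or below the $86,300 threshold, so the full $2,730 applies. total $240 + $2,730 = $2,970
Elif ($49,750): Child Tax Credit: 32% of the $2,350 excess over $47,400 is $752; credit = $2,000 − $752 = $1,248. Adoption Credit: $49,750 is at or below the $86,300 threshold, so the full $2,730 applies. total $1,248 + $2,730 = $3,978
Difference: |$2,970 − $3,978| = $1,008.

$1,008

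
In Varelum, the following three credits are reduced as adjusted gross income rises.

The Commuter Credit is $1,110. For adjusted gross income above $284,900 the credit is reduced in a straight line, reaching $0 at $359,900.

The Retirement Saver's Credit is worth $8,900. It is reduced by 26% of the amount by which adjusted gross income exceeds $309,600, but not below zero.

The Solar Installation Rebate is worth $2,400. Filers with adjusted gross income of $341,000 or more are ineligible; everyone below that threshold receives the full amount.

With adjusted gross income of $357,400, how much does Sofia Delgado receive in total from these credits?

Commuter Credit: $357,400 is $72,500 into a $75,000 phase-out range, leaving 2,500/75,000 of the credit: $1,110 × 2,500/75,000 = $37.
Retirement Saver's Credit: 26% of the $47,800 excess over $309,600 is $12,428 ≥ base, so the credit is $0.
Solar Installation Rebate: $357,400 meets or exceeds the $341,000 cutoff, so the credit is $0.
Total: $37 + $0 + $0 = $37.

$37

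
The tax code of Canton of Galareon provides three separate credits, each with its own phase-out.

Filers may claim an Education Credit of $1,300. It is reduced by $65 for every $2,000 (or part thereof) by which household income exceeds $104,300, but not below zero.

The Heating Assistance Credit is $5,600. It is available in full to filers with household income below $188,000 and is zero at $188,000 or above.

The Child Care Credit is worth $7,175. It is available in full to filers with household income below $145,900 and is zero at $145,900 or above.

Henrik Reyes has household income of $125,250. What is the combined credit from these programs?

Education Credit: income exceeds $104,300 by $20,950, which is 11 full-or-partial $2,000 increments; reduction = 11 × $65 = $715, leaving $585.
Heating Assistance Credit: $125,250 is below the $188,000 cutoff, so the full $5,600 applies.
Child Care Credit: $125,250 is below the $145,900 cutoff, so the full $7,175 applies.
Total: $585 + $5,600 + $7,175 = $13,360.

$13,360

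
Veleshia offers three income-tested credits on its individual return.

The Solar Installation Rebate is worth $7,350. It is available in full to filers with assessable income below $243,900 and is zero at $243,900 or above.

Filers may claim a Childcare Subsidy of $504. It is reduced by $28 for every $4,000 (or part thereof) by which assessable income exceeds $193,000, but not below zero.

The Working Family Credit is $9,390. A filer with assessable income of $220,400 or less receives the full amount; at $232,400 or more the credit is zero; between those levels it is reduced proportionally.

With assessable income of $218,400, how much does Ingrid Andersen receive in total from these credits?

$17,048

Solar Installation Rebate: $218,400 is below the $243,900 cutoff, so the full $7,350 applies.
Childcare Subsidy: income exceeds $193,000 by $25,400, which is 7 full-or-partial $4,000 increments; reduction = 7 × $28 = $196, leaving $308.
Working Family Credit: $218,400 is at or below the $220,400 threshold, so the full $9,390 applies.
Total: $7,350 + $308 + $9,390 = $17,048.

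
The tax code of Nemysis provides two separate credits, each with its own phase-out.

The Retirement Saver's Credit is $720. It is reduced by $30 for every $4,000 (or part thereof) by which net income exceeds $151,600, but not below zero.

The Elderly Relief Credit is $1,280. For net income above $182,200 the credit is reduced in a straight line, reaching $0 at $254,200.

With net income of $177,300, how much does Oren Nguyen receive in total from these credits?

$1,790

Retirement Saver's Credit: income exceeds $151,600 by $25,700, which is 7 full-or-partial $4,000 increments; reduction = 7 × $30 = $210, leaving $510.
Elderly Relief Credit: $177,300 is at or below the $182,200 threshold, so the full $1,280 applies.
Total: $510 + $1,280 = $1,790.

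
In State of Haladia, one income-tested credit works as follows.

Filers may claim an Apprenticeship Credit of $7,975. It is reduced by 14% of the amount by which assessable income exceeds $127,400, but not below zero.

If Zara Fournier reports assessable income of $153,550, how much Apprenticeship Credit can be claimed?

Apprenticeship Credit: 14% of the $26,150 excess over $127,400 is $3,661; credit = $7,975 − $3,661 = $4,314.

$4,314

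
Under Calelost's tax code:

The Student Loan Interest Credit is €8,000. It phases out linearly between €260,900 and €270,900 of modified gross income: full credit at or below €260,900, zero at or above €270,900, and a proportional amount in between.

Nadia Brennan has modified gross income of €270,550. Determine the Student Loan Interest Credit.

€280

Student Loan Interest Credit: €270,550 is €9,650 into a €10,000 phase-out range, leaving 350/10,000 of the credit: €8,000 × 350/10,000 = €280.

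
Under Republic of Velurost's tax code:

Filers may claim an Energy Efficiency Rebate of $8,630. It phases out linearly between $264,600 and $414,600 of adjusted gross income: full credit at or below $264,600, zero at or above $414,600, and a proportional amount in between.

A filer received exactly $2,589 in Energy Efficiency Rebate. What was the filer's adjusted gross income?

$369,600

$2,589 is 2,589/8,630 of the full $8,630, so 6,041/8,630 of the $150,000 range has been used: income = $264,600 + $150,000 × 6,041/8,630 = $369,600.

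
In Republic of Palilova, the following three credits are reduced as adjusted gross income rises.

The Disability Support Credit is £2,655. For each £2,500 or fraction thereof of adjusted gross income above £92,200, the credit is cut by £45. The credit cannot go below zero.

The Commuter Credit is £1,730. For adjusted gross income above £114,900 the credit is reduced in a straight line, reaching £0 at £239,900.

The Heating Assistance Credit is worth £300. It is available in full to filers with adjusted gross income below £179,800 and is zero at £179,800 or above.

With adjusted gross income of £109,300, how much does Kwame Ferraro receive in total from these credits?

Disability Support Credit: income exceeds £92,200 by £17,100, which is 7 full-or-partial £2,500 increments; reduction = 7 × £45 = £315, leaving £2,340.
Commuter Credit: £109,300 is at or below the £114,900 threshold, so the full £1,730 applies.
Heating Assistance Credit: £109,300 is below the £179,800 cutoff, so the full £300 applies.
Total: £2,340 + £1,730 + £300 = £4,370.

£4,370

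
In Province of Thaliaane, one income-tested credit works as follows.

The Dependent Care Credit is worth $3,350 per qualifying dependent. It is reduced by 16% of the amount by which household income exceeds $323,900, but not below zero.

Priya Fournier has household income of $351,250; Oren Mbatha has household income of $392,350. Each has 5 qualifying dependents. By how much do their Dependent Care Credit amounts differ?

Priya ($351,250): Dependent Care Credit: base = 5 × $3,350 = $16,750. 16% of the $27,350 excess over $323,900 is $4,376; credit = $16,750 − $4,376 = $12,374.
Oren ($392,350): Dependent Care Credit: base = 5 × $3,350 = $16,750. 16% of the $68,450 excess over $323,900 is $10,952; credit = $16,750 − $10,952 = $5,798.
Difference: |$12,374 − $5,798| = $6,576.

$6,576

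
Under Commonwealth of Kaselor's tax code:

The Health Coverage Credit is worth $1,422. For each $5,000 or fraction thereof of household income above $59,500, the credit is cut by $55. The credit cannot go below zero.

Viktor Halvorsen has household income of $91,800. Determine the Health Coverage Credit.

Health Coverage Credit: income exceeds $59,500 by $32,300, which is 7 full-or-partial $5,000 increments; reduction = 7 × $55 = $385, leaving $1,037.

$1,037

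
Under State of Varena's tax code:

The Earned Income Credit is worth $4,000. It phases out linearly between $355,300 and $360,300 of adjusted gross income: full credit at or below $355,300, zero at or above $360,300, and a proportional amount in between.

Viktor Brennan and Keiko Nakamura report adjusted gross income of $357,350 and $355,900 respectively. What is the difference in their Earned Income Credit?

$1,160

Viktor ($357,350): Earned Income Credit: $357,350 is $2,050 into a $5,000 phase-out range, leaving 2,950/5,000 of the credit: $4,000 × 2,950/5,000 = $2,360.
Keiko ($355,900): Earned Income Credit: $355,900 is $600 into a $5,000 phase-out range, leaving 4,400/5,000 of the credit: $4,000 × 4,400/5,000 = $3,520.
Difference: |$2,360 − $3,520| = $1,160.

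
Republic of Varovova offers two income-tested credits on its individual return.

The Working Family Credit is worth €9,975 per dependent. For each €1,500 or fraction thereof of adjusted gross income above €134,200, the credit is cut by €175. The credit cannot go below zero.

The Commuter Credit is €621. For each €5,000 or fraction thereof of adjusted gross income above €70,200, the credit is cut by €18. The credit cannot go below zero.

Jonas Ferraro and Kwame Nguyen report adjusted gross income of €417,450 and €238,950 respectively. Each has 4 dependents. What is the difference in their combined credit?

Jonas (€417,450): Working Family Credit: base = 4 × €9,975 = €39,900. income exceeds €134,200 by €283,250, which is 189 full-or-partial €1,500 increments; reduction = 189 × €175 = €33,075, leaving €6,825. Commuter Credit: income exceeds €70,200 by €347,250 → 70 increments × €18 = €1,260 ≥ base, so the credit is €0. total €6,825 + €0 = €6,825
Kwame (€238,950): Working Family Credit: base = 4 × €9,975 = €39,900. income exceeds €134,200 by €104,750, which is 70 full-or-partial €1,500 increments; reduction = 70 × €175 = €12,250, leaving €27,650. Commuter Credit: income exceeds €70,200 by €168,750, which is 34 full-or-partial €5,000 increments; reduction = 34 × €18 = €612, leaving €9. total €27,650 + €9 = €27,659
Difference: |€6,825 − €27,659| = €20,834.

€20,834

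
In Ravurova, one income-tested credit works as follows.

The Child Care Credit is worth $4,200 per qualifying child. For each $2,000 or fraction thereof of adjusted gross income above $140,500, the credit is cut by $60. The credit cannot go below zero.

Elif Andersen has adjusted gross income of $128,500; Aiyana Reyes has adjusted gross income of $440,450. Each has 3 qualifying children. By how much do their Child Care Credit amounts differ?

Elif ($128,500): Child Care Credit: base = 3 × $4,200 = $12,600. $128,500 is at or below the $140,500 threshold, so the full $12,600 applies.
Aiyana ($440,450): Child Care Credit: base = 3 × $4,200 = $12,600. income exceeds $140,500 by $299,950, which is 150 full-or-partial $2,000 increments; reduction = 150 × $60 = $9,000, leaving $3,600.
Difference: |$12,600 − $3,600| = $9,000.

$9,000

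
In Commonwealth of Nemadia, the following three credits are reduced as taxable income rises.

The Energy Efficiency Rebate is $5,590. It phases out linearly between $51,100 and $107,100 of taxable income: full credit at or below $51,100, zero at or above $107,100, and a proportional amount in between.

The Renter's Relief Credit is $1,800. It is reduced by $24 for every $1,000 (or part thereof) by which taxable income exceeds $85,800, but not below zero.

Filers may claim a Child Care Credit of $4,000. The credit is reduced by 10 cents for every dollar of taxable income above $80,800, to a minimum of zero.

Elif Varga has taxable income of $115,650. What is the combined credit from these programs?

Energy Efficiency Rebate: $115,650 is at or above $107,100, so the credit is $0.
Renter's Relief Credit: income exceeds $85,800 by $29,850, which is 30 full-or-partial $1,000 increments; reduction = 30 × $24 = $720, leaving $1,080.
Child Care Credit: 10% of the $34,850 excess over $80,800 is $3,485; credit = $4,000 − $3,485 = $515.
Total: $0 + $1,080 + $515 = $1,595.

$1,595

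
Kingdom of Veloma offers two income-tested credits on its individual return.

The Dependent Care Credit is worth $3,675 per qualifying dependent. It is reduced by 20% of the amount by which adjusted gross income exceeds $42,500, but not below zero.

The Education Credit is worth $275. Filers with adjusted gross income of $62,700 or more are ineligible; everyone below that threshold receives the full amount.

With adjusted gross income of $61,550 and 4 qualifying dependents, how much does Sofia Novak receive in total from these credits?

$11,165

Dependent Care Credit: base = 4 × $3,675 = $14,700. 20% of the $19,050 excess over $42,500 is $3,810; credit = $14,700 − $3,810 = $10,890.
Education Credit: $61,550 is below the $62,700 cutoff, so the full $275 applies.
Total: $10,890 + $275 = $11,165.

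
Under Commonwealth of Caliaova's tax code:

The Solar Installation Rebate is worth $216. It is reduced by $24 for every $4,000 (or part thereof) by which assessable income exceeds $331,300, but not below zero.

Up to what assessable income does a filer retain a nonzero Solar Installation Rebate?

After 8 increments the reduction is 8 × $24 = $192, leaving $24; one more increment wipes it out. Increment 8 ends at excess 8 × $4,000 = $32,000, so the highest qualifying income is $331,300 + $32,000 = $363,300.

$363,300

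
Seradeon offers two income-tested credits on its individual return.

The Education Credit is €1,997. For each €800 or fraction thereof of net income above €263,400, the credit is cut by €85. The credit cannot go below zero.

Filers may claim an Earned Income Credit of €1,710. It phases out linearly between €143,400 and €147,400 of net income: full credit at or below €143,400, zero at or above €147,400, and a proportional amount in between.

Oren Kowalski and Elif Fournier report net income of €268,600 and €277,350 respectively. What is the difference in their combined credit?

€935

Oren (€268,600): Education Credit: income exceeds €263,400 by €5,200, which is 7 full-or-partial €800 increments; reduction = 7 × €85 = €595, leaving €1,402. Earned Income Credit: €268,600 is at or above €147,400, so the credit is €0. total €1,402 + €0 = €1,402
Elif (€277,350): Education Credit: income exceeds €263,400 by €13,950, which is 18 full-or-partial €800 increments; reduction = 18 × €85 = €1,530, leaving €467. Earned Income Credit: €277,350 is at or above €147,400, so the credit is €0. total €467 + €0 = €467
Difference: |€1,402 − €467| = €935.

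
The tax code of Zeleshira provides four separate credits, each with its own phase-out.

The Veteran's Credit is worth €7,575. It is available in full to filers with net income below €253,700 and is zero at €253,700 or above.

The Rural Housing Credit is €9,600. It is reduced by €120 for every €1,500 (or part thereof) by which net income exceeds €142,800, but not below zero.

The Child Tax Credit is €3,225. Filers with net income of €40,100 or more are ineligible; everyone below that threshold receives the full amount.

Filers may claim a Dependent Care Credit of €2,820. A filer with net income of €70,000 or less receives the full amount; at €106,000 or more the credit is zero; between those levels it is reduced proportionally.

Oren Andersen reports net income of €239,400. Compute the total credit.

Veteran's Credit: €239,400 is below the €253,700 cutoff, so the full €7,575 applies.
Rural Housing Credit: income exceeds €142,800 by €96,600, which is 65 full-or-partial €1,500 increments; reduction = 65 × €120 = €7,800, leaving €1,800.
Child Tax Credit: €239,400 meets or exceeds the €40,100 cutoff, so the credit is €0.
Dependent Care Credit: €239,400 is at or above €106,000, so the credit is €0.
Total: €7,575 + €1,800 + €0 + €0 = €9,375.

€9,375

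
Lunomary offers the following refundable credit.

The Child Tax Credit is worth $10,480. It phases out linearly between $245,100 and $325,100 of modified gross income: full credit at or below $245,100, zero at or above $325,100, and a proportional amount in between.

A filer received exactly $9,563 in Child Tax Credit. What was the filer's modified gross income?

$252,100

$9,563 is 9,563/10,480 of the full $10,480, so 917/10,480 of the $80,000 range has been used: income = $245,100 + $80,000 × 917/10,480 = $252,100.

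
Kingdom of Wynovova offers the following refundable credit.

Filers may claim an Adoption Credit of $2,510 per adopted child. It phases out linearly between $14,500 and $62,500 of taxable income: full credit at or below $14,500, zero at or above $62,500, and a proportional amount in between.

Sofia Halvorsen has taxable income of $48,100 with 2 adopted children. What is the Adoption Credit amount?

$1,506

Adoption Credit: base = 2 × $2,510 = $5,020. $48,100 is $33,600 into a $48,000 phase-out range, leaving 14,400/48,000 of the credit: $5,020 × 14,400/48,000 = $1,506.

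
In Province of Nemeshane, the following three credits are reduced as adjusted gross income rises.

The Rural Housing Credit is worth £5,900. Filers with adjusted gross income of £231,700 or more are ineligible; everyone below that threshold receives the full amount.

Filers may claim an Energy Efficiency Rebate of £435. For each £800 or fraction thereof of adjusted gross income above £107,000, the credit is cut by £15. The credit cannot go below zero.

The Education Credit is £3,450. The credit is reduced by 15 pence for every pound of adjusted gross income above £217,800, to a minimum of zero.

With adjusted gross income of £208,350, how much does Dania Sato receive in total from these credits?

Rural Housing Credit: £208,350 is below the £231,700 cutoff, so the full £5,900 applies.
Energy Efficiency Rebate: income exceeds £107,000 by £101,350 → 127 increments × £15 = £1,905 ≥ base, so the credit is £0.
Education Credit: £208,350 is at or below the £217,800 threshold, so the full £3,450 applies.
Total: £5,900 + £0 + £3,450 = £9,350.

£9,350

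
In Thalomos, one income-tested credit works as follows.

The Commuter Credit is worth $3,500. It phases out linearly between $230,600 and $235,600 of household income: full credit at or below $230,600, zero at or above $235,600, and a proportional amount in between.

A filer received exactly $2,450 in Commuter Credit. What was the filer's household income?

$232,100

$2,450 is 2,450/3,500 of the full $3,500, so 1,050/3,500 of the $5,000 range has been used: income = $230,600 + $5,000 × 1,050/3,500 = $232,100.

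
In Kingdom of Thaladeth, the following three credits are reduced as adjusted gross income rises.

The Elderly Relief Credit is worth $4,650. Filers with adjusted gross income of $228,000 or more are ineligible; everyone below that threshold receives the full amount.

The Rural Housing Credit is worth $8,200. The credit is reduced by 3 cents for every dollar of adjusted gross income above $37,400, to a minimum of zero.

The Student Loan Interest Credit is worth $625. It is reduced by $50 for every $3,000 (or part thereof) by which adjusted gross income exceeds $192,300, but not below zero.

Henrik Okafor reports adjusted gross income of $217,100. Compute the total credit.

$7,634

Elderly Relief Credit: $217,100 is below the $228,000 cutoff, so the full $4,650 applies.
Rural Housing Credit: 3% of the $179,700 excess over $37,400 is $5,391; credit = $8,200 − $5,391 = $2,809.
Student Loan Interest Credit: income exceeds $192,300 by $24,800, which is 9 full-or-partial $3,000 increments; reduction = 9 × $50 = $450, leaving $175.
Total: $4,650 + $2,809 + $175 = $7,634.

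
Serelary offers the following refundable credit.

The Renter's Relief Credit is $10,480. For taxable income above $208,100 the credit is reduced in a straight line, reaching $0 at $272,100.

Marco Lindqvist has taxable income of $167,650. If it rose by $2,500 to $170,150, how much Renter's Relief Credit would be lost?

$0

At $167,650 — $167,650 is at or below the $208,100 threshold, so the full $10,480 applies.
At $170,150 — $170,150 is at or below the $208,100 threshold, so the full $10,480 applies.
Lost: $10,480 − $10,480 = $0.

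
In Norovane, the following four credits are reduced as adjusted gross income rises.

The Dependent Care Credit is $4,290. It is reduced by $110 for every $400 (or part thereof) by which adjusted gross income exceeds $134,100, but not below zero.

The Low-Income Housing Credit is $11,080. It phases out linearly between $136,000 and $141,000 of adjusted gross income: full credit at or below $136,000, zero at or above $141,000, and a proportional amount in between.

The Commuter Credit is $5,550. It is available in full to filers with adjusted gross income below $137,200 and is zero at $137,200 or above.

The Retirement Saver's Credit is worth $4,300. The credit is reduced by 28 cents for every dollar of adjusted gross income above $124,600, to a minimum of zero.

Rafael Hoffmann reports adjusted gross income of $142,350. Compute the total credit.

$1,980

Dependent Care Credit: income exceeds $134,100 by $8,250, which is 21 full-or-partial $400 increments; reduction = 21 × $110 = $2,310, leaving $1,980.
Low-Income Housing Credit: $142,350 is at or above $141,000, so the credit is $0.
Commuter Credit: $142,350 meets or exceeds the $137,200 cutoff, so the credit is $0.
Retirement Saver's Credit: 28% of the $17,750 excess over $124,600 is $4,970 ≥ base, so the credit is $0.
Total: $1,980 + $0 + $0 + $0 = $1,980.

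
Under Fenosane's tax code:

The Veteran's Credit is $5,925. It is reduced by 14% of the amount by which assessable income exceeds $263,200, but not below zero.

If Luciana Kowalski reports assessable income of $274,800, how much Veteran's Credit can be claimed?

Veteran's Credit: 14% of the $11,600 excess over $263,200 is $1,624; credit = $5,925 − $1,624 = $4,301.

$4,301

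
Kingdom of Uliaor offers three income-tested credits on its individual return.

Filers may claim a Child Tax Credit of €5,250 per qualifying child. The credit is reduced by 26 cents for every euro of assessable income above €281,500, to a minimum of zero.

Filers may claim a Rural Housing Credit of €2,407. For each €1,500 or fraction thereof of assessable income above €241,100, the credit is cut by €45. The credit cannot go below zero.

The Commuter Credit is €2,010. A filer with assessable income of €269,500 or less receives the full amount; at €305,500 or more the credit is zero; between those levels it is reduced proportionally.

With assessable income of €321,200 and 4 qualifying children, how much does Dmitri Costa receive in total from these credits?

Child Tax Credit: base = 4 × €5,250 = €21,000. 26% of the €39,700 excess over €281,500 is €10,322; credit = €21,000 − €10,322 = €10,678.
Rural Housing Credit: income exceeds €241,100 by €80,100 → 54 increments × €45 = €2,430 ≥ base, so the credit is €0.
Commuter Credit: €321,200 is at or above €305,500, so the credit is €0.
Total: €10,678 + €0 + €0 = €10,678.

€10,678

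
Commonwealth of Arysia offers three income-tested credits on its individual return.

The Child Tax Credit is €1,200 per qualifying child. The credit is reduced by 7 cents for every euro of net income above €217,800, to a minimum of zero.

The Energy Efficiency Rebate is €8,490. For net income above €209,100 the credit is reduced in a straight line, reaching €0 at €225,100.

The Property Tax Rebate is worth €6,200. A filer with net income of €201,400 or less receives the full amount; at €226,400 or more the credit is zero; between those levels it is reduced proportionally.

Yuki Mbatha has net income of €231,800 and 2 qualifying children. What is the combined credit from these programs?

Child Tax Credit: base = 2 × €1,200 = €2,400. 7% of the €14,000 excess over €217,800 is €980; credit = €2,400 − €980 = €1,420.
Energy Efficiency Rebate: €231,800 is at or above €225,100, so the credit is €0.
Property Tax Rebate: €231,800 is at or above €226,400, so the credit is €0.
Total: €1,420 + €0 + €0 = €1,420.

€1,420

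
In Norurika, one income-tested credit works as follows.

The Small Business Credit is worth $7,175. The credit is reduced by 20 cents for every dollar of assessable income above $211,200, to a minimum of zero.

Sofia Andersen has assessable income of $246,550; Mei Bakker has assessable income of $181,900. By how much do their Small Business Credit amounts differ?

Sofia ($246,550): Small Business Credit: 20% of the $35,350 excess over $211,200 is $7,070; credit = $7,175 − $7,070 = $105.
Mei ($181,900): Small Business Credit: $181,900 is at or below the $211,200 threshold, so the full $7,175 applies.
Difference: |$105 − $7,175| = $7,070.

$7,070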